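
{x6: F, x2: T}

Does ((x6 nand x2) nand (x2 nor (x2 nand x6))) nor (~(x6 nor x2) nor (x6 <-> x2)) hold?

F

x6 nand x2 = F nand T = T
x2 nand x6 = T nand F = T
x2 nor (x2 nand x6) = T nor T = F
(x6 nand x2) nand (x2 nor (x2 nand x6)) = T nand F = T
x6 nor x2 = F nor T = F
~(x6 nor x2) = ~F = T
x6 <-> x2 = F <-> T = F
~(x6 nor x2) nor (x6 <-> x2) = T nor F = F
((x6 nand x2) nand (x2 nor (x2 nand x6))) nor (~(x6 nor x2) nor (x6 <-> x2)) = T nor F = F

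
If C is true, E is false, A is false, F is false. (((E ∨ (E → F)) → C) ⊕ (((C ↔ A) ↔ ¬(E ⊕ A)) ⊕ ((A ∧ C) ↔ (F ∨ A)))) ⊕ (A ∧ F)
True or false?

E → F = False → False = True
E ∨ (E → F) = False ∨ True = True
(E ∨ (E → F)) → C = True → True = True
C ↔ A = True ↔ False = False
E ⊕ A = False ⊕ False = False
¬(E ⊕ A) = ¬False = True
(C ↔ A) ↔ ¬(E ⊕ A) = False ↔ True = False
A ∧ C = False ∧ True = False
F ∨ A = False ∨ False = False
(A ∧ C) ↔ (F ∨ A) = False ↔ False = True
((C ↔ A) ↔ ¬(E ⊕ A)) ⊕ ((A ∧ C) ↔ (F ∨ A)) = False ⊕ True = True
((E ∨ (E → F)) → C) ⊕ (((C ↔ A) ↔ ¬(E ⊕ A)) ⊕ ((A ∧ C) ↔ (F ∨ A))) = True ⊕ True = False
A ∧ F = False ∧ False = False
(((E ∨ (E → F)) → C) ⊕ (((C ↔ A) ↔ ¬(E ⊕ A)) ⊕ ((A ∧ C) ↔ (F ∨ A)))) ⊕ (A ∧ F) = False ⊕ False = False

False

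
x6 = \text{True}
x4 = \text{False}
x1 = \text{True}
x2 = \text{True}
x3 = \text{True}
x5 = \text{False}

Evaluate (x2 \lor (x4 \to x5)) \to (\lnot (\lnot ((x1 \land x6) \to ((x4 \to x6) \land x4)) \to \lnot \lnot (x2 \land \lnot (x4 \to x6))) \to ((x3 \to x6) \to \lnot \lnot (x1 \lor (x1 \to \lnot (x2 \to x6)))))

x4 \to x5 = \text{False} \to \text{False} = \text{True}
x2 \lor (x4 \to x5) = \text{True} \lor \text{True} = \text{True}
x1 \land x6 = \text{True} \land \text{True} = \text{True}
x4 \to x6 = \text{False} \to \text{True} = \text{True}
(x4 \to x6) \land x4 = \text{True} \land \text{False} = \text{False}
(x1 \land x6) \to ((x4 \to x6) \land x4) = \text{True} \to \text{False} = \text{False}
\lnot ((x1 \land x6) \to ((x4 \to x6) \land x4)) = \lnot \text{False} = \text{True}
x4 \to x6 = \text{False} \to \text{True} = \text{True}
\lnot (x4 \to x6) = \lnot \text{True} = \text{False}
x2 \land \lnot (x4 \to x6) = \text{True} \land \text{False} = \text{False}
\lnot (x2 \land \lnot (x4 \to x6)) = \lnot \text{False} = \text{True}
\lnot \lnot (x2 \land \lnot (x4 \to x6)) = \lnot \text{True} = \text{False}
\lnot ((x1 \land x6) \to ((x4 \to x6) \land x4)) \to \lnot \lnot (x2 \land \lnot (x4 \to x6)) = \text{True} \to \text{False} = \text{False}
\lnot (\lnot ((x1 \land x6) \to ((x4 \to x6) \land x4)) \to \lnot \lnot (x2 \land \lnot (x4 \to x6))) = \lnot \text{False} = \text{True}
x3 \to x6 = \text{True} \to \text{True} = \text{True}
x2 \to x6 = \text{True} \to \text{True} = \text{True}
\lnot (x2 \to x6) = \lnot \text{True} = \text{False}
x1 \to \lnot (x2 \to x6) = \text{True} \to \text{False} = \text{False}
x1 \lor (x1 \to \lnot (x2 \to x6)) = \text{True} \lor \text{False} = \text{True}
\lnot (x1 \lor (x1 \to \lnot (x2 \to x6))) = \lnot \text{True} = \text{False}
\lnot \lnot (x1 \lor (x1 \to \lnot (x2 \to x6))) = \lnot \text{False} = \text{True}
(x3 \to x6) \to \lnot \lnot (x1 \lor (x1 \to \lnot (x2 \to x6))) = \text{True} \to \text{True} = \text{True}
\lnot (\lnot ((x1 \land x6) \to ((x4 \to x6) \land x4)) \to \lnot \lnot (x2 \land \lnot (x4 \to x6))) \to ((x3 \to x6) \to \lnot \lnot (x1 \lor (x1 \to \lnot (x2 \to x6)))) = \text{True} \to \text{True} = \text{True}
(x2 \lor (x4 \to x5)) \to (\lnot (\lnot ((x1 \land x6) \to ((x4 \to x6) \land x4)) \to \lnot \lnot (x2 \land \lnot (x4 \to x6))) \to ((x3 \to x6) \to \lnot \lnot (x1 \lor (x1 \to \lnot (x2 \to x6))))) = \text{True} \to \text{True} = \text{True}

\text{True}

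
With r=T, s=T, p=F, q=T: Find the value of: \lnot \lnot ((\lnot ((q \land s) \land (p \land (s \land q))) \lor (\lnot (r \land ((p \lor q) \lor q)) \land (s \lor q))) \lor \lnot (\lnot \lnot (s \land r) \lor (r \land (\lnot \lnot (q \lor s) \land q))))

T

Substituting r=T, s=T, p=F, q=T:
q \land s = T \land T = T
s \land q = T \land T = T
p \land (s \land q) = F \land T = F
(q \land s) \land (p \land (s \land q)) = T \land F = F
\lnot ((q \land s) \land (p \land (s \land q))) = \lnot F = T
p \lor q = F \lor T = T
(p \lor q) \lor q = T \lor T = T
r \land ((p \lor q) \lor q) = T \land T = T
\lnot (r \land ((p \lor q) \lor q)) = \lnot T = F
s \lor q = T \lor T = T
\lnot (r \land ((p \lor q) \lor q)) \land (s \lor q) = F \land T = F
\lnot ((q \land s) \land (p \land (s \land q))) \lor (\lnot (r \land ((p \lor q) \lor q)) \land (s \lor q)) = T \lor F = T
s \land r = T \land T = T
\lnot (s \land r) = \lnot T = F
\lnot \lnot (s \land r) = \lnot F = T
q \lor s = T \lor T = T
\lnot (q \lor s) = \lnot T = F
\lnot \lnot (q \lor s) = \lnot F = T
\lnot \lnot (q \lor s) \land q = T \land T = T
r \land (\lnot \lnot (q \lor s) \land q) = T \land T = T
\lnot \lnot (s \land r) \lor (r \land (\lnot \lnot (q \lor s) \land q)) = T \lor T = T
\lnot (\lnot \lnot (s \land r) \lor (r \land (\lnot \lnot (q \lor s) \land q))) = \lnot T = F
(\lnot ((q \land s) \land (p \land (s \land q))) \lor (\lnot (r \land ((p \lor q) \lor q)) \land (s \lor q))) \lor \lnot (\lnot \lnot (s \land r) \lor (r \land (\lnot \lnot (q \lor s) \land q))) = T \lor F = T
\lnot ((\lnot ((q \land s) \land (p \land (s \land q))) \lor (\lnot (r \land ((p \lor q) \lor q)) \land (s \lor q))) \lor \lnot (\lnot \lnot (s \land r) \lor (r \land (\lnot \lnot (q \lor s) \land q)))) = \lnot T = F
\lnot \lnot ((\lnot ((q \land s) \land (p \land (s \land q))) \lor (\lnot (r \land ((p \lor q) \lor q)) \land (s \lor q))) \lor \lnot (\lnot \lnot (s \land r) \lor (r \land (\lnot \lnot (q \lor s) \land q)))) = \lnot F = T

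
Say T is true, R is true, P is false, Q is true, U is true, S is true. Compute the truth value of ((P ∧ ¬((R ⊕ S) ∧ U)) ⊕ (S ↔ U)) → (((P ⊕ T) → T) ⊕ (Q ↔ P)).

True

R ⊕ S = True ⊕ True = False
(R ⊕ S) ∧ U = False ∧ True = False
¬((R ⊕ S) ∧ U) = ¬False = True
P ∧ ¬((R ⊕ S) ∧ U) = False ∧ True = False
S ↔ U = True ↔ True = True
(P ∧ ¬((R ⊕ S) ∧ U)) ⊕ (S ↔ U) = False ⊕ True = True
P ⊕ T = False ⊕ True = True
(P ⊕ T) → T = True → True = True
Q ↔ P = True ↔ False = False
((P ⊕ T) → T) ⊕ (Q ↔ P) = True ⊕ False = True
((P ∧ ¬((R ⊕ S) ∧ U)) ⊕ (S ↔ U)) → (((P ⊕ T) → T) ⊕ (Q ↔ P)) = True → True = True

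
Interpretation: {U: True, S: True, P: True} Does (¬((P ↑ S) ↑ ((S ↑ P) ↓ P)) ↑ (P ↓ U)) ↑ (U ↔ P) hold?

False

Substituting U=True, S=True, P=True:
P ↑ S = True ↑ True = False
S ↑ P = True ↑ True = False
(S ↑ P) ↓ P = False ↓ True = False
(P ↑ S) ↑ ((S ↑ P) ↓ P) = False ↑ False = True
¬((P ↑ S) ↑ ((S ↑ P) ↓ P)) = ¬True = False
P ↓ U = True ↓ True = False
¬((P ↑ S) ↑ ((S ↑ P) ↓ P)) ↑ (P ↓ U) = False ↑ False = True
U ↔ P = True ↔ True = True
(¬((P ↑ S) ↑ ((S ↑ P) ↓ P)) ↑ (P ↓ U)) ↑ (U ↔ P) = True ↑ True = False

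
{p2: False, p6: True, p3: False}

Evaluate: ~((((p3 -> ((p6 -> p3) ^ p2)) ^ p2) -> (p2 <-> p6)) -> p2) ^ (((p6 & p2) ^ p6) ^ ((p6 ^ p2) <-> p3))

True

Substituting p2=False, p6=True, p3=False:
p6 -> p3 = True -> False = False
(p6 -> p3) ^ p2 = False ^ False = False
p3 -> ((p6 -> p3) ^ p2) = False -> False = True
(p3 -> ((p6 -> p3) ^ p2)) ^ p2 = True ^ False = True
p2 <-> p6 = False <-> True = False
((p3 -> ((p6 -> p3) ^ p2)) ^ p2) -> (p2 <-> p6) = True -> False = False
(((p3 -> ((p6 -> p3) ^ p2)) ^ p2) -> (p2 <-> p6)) -> p2 = False -> False = True
~((((p3 -> ((p6 -> p3) ^ p2)) ^ p2) -> (p2 <-> p6)) -> p2) = ~True = False
p6 & p2 = True & False = False
(p6 & p2) ^ p6 = False ^ True = True
p6 ^ p2 = True ^ False = True
(p6 ^ p2) <-> p3 = True <-> False = False
((p6 & p2) ^ p6) ^ ((p6 ^ p2) <-> p3) = True ^ False = True
~((((p3 -> ((p6 -> p3) ^ p2)) ^ p2) -> (p2 <-> p6)) -> p2) ^ (((p6 & p2) ^ p6) ^ ((p6 ^ p2) <-> p3)) = False ^ True = True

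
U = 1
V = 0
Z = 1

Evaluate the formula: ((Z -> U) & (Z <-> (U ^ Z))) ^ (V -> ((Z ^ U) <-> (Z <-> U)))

Substituting U=1, V=0, Z=1:
Z -> U = 1 -> 1 = 1
U ^ Z = 1 ^ 1 = 0
Z <-> (U ^ Z) = 1 <-> 0 = 0
(Z -> U) & (Z <-> (U ^ Z)) = 1 & 0 = 0
Z ^ U = 1 ^ 1 = 0
Z <-> U = 1 <-> 1 = 1
(Z ^ U) <-> (Z <-> U) = 0 <-> 1 = 0
V -> ((Z ^ U) <-> (Z <-> U)) = 0 -> 0 = 1
((Z -> U) & (Z <-> (U ^ Z))) ^ (V -> ((Z ^ U) <-> (Z <-> U))) = 0 ^ 1 = 1

1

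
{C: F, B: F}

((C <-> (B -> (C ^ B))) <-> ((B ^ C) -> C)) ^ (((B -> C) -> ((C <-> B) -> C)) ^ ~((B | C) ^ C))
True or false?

T

C ^ B = F ^ F = F
B -> (C ^ B) = F -> F = T
C <-> (B -> (C ^ B)) = F <-> T = F
B ^ C = F ^ F = F
(B ^ C) -> C = F -> F = T
(C <-> (B -> (C ^ B))) <-> ((B ^ C) -> C) = F <-> T = F
B -> C = F -> F = T
C <-> B = F <-> F = T
(C <-> B) -> C = T -> F = F
(B -> C) -> ((C <-> B) -> C) = T -> F = F
B | C = F | F = F
(B | C) ^ C = F ^ F = F
~((B | C) ^ C) = ~F = T
((B -> C) -> ((C <-> B) -> C)) ^ ~((B | C) ^ C) = F ^ T = T
((C <-> (B -> (C ^ B))) <-> ((B ^ C) -> C)) ^ (((B -> C) -> ((C <-> B) -> C)) ^ ~((B | C) ^ C)) = F ^ T = T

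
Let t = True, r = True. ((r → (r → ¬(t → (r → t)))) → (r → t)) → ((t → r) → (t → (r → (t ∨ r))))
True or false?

Substituting t=True, r=True:
r → t = True → True = True
t → (r → t) = True → True = True
¬(t → (r → t)) = ¬True = False
r → ¬(t → (r → t)) = True → False = False
r → (r → ¬(t → (r → t))) = True → False = False
r → t = True → True = True
(r → (r → ¬(t → (r → t)))) → (r → t) = False → True = True
t → r = True → True = True
t ∨ r = True ∨ True = True
r → (t ∨ r) = True → True = True
t → (r → (t ∨ r)) = True → True = True
(t → r) → (t → (r → (t ∨ r))) = True → True = True
((r → (r → ¬(t → (r → t)))) → (r → t)) → ((t → r) → (t → (r → (t ∨ r)))) = True → True = True

True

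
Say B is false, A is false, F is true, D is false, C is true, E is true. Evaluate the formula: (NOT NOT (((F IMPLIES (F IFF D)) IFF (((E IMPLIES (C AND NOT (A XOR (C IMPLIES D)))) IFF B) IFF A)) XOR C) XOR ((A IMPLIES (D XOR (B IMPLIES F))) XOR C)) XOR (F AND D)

true

F IFF D = true IFF false = false
F IMPLIES (F IFF D) = true IMPLIES false = false
C IMPLIES D = true IMPLIES false = false
A XOR (C IMPLIES D) = false XOR false = false
NOT (A XOR (C IMPLIES D)) = NOT false = true
C AND NOT (A XOR (C IMPLIES D)) = true AND true = true
E IMPLIES (C AND NOT (A XOR (C IMPLIES D))) = true IMPLIES true = true
(E IMPLIES (C AND NOT (A XOR (C IMPLIES D)))) IFF B = true IFF false = false
((E IMPLIES (C AND NOT (A XOR (C IMPLIES D)))) IFF B) IFF A = false IFF false = true
(F IMPLIES (F IFF D)) IFF (((E IMPLIES (C AND NOT (A XOR (C IMPLIES D)))) IFF B) IFF A) = false IFF true = false
((F IMPLIES (F IFF D)) IFF (((E IMPLIES (C AND NOT (A XOR (C IMPLIES D)))) IFF B) IFF A)) XOR C = false XOR true = true
NOT (((F IMPLIES (F IFF D)) IFF (((E IMPLIES (C AND NOT (A XOR (C IMPLIES D)))) IFF B) IFF A)) XOR C) = NOT true = false
NOT NOT (((F IMPLIES (F IFF D)) IFF (((E IMPLIES (C AND NOT (A XOR (C IMPLIES D)))) IFF B) IFF A)) XOR C) = NOT false = true
B IMPLIES F = false IMPLIES true = true
D XOR (B IMPLIES F) = false XOR true = true
A IMPLIES (D XOR (B IMPLIES F)) = false IMPLIES true = true
(A IMPLIES (D XOR (B IMPLIES F))) XOR C = true XOR true = false
NOT NOT (((F IMPLIES (F IFF D)) IFF (((E IMPLIES (C AND NOT (A XOR (C IMPLIES D)))) IFF B) IFF A)) XOR C) XOR ((A IMPLIES (D XOR (B IMPLIES F))) XOR C) = true XOR false = true
F AND D = true AND false = false
(NOT NOT (((F IMPLIES (F IFF D)) IFF (((E IMPLIES (C AND NOT (A XOR (C IMPLIES D)))) IFF B) IFF A)) XOR C) XOR ((A IMPLIES (D XOR (B IMPLIES F))) XOR C)) XOR (F AND D) = true XOR false = true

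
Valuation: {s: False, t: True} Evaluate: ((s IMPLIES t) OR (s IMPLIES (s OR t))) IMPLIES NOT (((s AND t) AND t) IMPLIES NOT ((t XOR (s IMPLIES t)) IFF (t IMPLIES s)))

False

s IMPLIES t = False IMPLIES True = True
s OR t = False OR True = True
s IMPLIES (s OR t) = False IMPLIES True = True
(s IMPLIES t) OR (s IMPLIES (s OR t)) = True OR True = True
s AND t = False AND True = False
(s AND t) AND t = False AND True = False
s IMPLIES t = False IMPLIES True = True
t XOR (s IMPLIES t) = True XOR True = False
t IMPLIES s = True IMPLIES False = False
(t XOR (s IMPLIES t)) IFF (t IMPLIES s) = False IFF False = True
NOT ((t XOR (s IMPLIES t)) IFF (t IMPLIES s)) = NOT True = False
((s AND t) AND t) IMPLIES NOT ((t XOR (s IMPLIES t)) IFF (t IMPLIES s)) = False IMPLIES False = True
NOT (((s AND t) AND t) IMPLIES NOT ((t XOR (s IMPLIES t)) IFF (t IMPLIES s))) = NOT True = False
((s IMPLIES t) OR (s IMPLIES (s OR t))) IMPLIES NOT (((s AND t) AND t) IMPLIES NOT ((t XOR (s IMPLIES t)) IFF (t IMPLIES s))) = True IMPLIES False = False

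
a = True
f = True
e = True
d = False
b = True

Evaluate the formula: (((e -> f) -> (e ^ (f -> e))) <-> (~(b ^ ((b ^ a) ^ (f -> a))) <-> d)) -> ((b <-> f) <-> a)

True

Substituting a=True, f=True, e=True, d=False, b=True:
e -> f = True -> True = True
f -> e = True -> True = True
e ^ (f -> e) = True ^ True = False
(e -> f) -> (e ^ (f -> e)) = True -> False = False
b ^ a = True ^ True = False
f -> a = True -> True = True
(b ^ a) ^ (f -> a) = False ^ True = True
b ^ ((b ^ a) ^ (f -> a)) = True ^ True = False
~(b ^ ((b ^ a) ^ (f -> a))) = ~False = True
~(b ^ ((b ^ a) ^ (f -> a))) <-> d = True <-> False = False
((e -> f) -> (e ^ (f -> e))) <-> (~(b ^ ((b ^ a) ^ (f -> a))) <-> d) = False <-> False = True
b <-> f = True <-> True = True
(b <-> f) <-> a = True <-> True = True
(((e -> f) -> (e ^ (f -> e))) <-> (~(b ^ ((b ^ a) ^ (f -> a))) <-> d)) -> ((b <-> f) <-> a) = True -> True = True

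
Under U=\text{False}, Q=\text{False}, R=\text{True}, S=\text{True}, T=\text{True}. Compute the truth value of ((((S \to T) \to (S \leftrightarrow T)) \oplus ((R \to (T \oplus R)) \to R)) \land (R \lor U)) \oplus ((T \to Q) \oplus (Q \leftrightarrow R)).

\text{False}

S \to T = \text{True} \to \text{True} = \text{True}
S \leftrightarrow T = \text{True} \leftrightarrow \text{True} = \text{True}
(S \to T) \to (S \leftrightarrow T) = \text{True} \to \text{True} = \text{True}
T \oplus R = \text{True} \oplus \text{True} = \text{False}
R \to (T \oplus R) = \text{True} \to \text{False} = \text{False}
(R \to (T \oplus R)) \to R = \text{False} \to \text{True} = \text{True}
((S \to T) \to (S \leftrightarrow T)) \oplus ((R \to (T \oplus R)) \to R) = \text{True} \oplus \text{True} = \text{False}
R \lor U = \text{True} \lor \text{False} = \text{True}
(((S \to T) \to (S \leftrightarrow T)) \oplus ((R \to (T \oplus R)) \to R)) \land (R \lor U) = \text{False} \land \text{True} = \text{False}
T \to Q = \text{True} \to \text{False} = \text{False}
Q \leftrightarrow R = \text{False} \leftrightarrow \text{True} = \text{False}
(T \to Q) \oplus (Q \leftrightarrow R) = \text{False} \oplus \text{False} = \text{False}
((((S \to T) \to (S \leftrightarrow T)) \oplus ((R \to (T \oplus R)) \to R)) \land (R \lor U)) \oplus ((T \to Q) \oplus (Q \leftrightarrow R)) = \text{False} \oplus \text{False} = \text{False}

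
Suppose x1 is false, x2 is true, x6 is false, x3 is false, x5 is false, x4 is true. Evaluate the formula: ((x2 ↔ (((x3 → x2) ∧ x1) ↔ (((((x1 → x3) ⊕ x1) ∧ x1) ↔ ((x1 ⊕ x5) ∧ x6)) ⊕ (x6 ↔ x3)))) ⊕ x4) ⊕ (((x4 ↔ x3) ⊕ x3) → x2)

True

x3 → x2 = False → True = True
(x3 → x2) ∧ x1 = True ∧ False = False
x1 → x3 = False → False = True
(x1 → x3) ⊕ x1 = True ⊕ False = True
((x1 → x3) ⊕ x1) ∧ x1 = True ∧ False = False
x1 ⊕ x5 = False ⊕ False = False
(x1 ⊕ x5) ∧ x6 = False ∧ False = False
(((x1 → x3) ⊕ x1) ∧ x1) ↔ ((x1 ⊕ x5) ∧ x6) = False ↔ False = True
x6 ↔ x3 = False ↔ False = True
((((x1 → x3) ⊕ x1) ∧ x1) ↔ ((x1 ⊕ x5) ∧ x6)) ⊕ (x6 ↔ x3) = True ⊕ True = False
((x3 → x2) ∧ x1) ↔ (((((x1 → x3) ⊕ x1) ∧ x1) ↔ ((x1 ⊕ x5) ∧ x6)) ⊕ (x6 ↔ x3)) = False ↔ False = True
x2 ↔ (((x3 → x2) ∧ x1) ↔ (((((x1 → x3) ⊕ x1) ∧ x1) ↔ ((x1 ⊕ x5) ∧ x6)) ⊕ (x6 ↔ x3))) = True ↔ True = True
(x2 ↔ (((x3 → x2) ∧ x1) ↔ (((((x1 → x3) ⊕ x1) ∧ x1) ↔ ((x1 ⊕ x5) ∧ x6)) ⊕ (x6 ↔ x3)))) ⊕ x4 = True ⊕ True = False
x4 ↔ x3 = True ↔ False = False
(x4 ↔ x3) ⊕ x3 = False ⊕ False = False
((x4 ↔ x3) ⊕ x3) → x2 = False → True = True
((x2 ↔ (((x3 → x2) ∧ x1) ↔ (((((x1 → x3) ⊕ x1) ∧ x1) ↔ ((x1 ⊕ x5) ∧ x6)) ⊕ (x6 ↔ x3)))) ⊕ x4) ⊕ (((x4 ↔ x3) ⊕ x3) → x2) = False ⊕ True = True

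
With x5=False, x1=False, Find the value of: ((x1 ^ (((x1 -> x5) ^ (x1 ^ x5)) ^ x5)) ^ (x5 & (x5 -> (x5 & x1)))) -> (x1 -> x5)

True

Substituting x5=False, x1=False:
x1 -> x5 = False -> False = True
x1 ^ x5 = False ^ False = False
(x1 -> x5) ^ (x1 ^ x5) = True ^ False = True
((x1 -> x5) ^ (x1 ^ x5)) ^ x5 = True ^ False = True
x1 ^ (((x1 -> x5) ^ (x1 ^ x5)) ^ x5) = False ^ True = True
x5 & x1 = False & False = False
x5 -> (x5 & x1) = False -> False = True
x5 & (x5 -> (x5 & x1)) = False & True = False
(x1 ^ (((x1 -> x5) ^ (x1 ^ x5)) ^ x5)) ^ (x5 & (x5 -> (x5 & x1))) = True ^ False = True
x1 -> x5 = False -> False = True
((x1 ^ (((x1 -> x5) ^ (x1 ^ x5)) ^ x5)) ^ (x5 & (x5 -> (x5 & x1)))) -> (x1 -> x5) = True -> True = True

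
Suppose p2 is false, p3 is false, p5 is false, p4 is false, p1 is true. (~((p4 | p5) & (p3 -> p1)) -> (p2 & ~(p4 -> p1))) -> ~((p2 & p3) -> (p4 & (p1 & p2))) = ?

T

Substituting p2=F, p3=F, p5=F, p4=F, p1=T:
p4 | p5 = F | F = F
p3 -> p1 = F -> T = T
(p4 | p5) & (p3 -> p1) = F & T = F
~((p4 | p5) & (p3 -> p1)) = ~F = T
p4 -> p1 = F -> T = T
~(p4 -> p1) = ~T = F
p2 & ~(p4 -> p1) = F & F = F
~((p4 | p5) & (p3 -> p1)) -> (p2 & ~(p4 -> p1)) = T -> F = F
p2 & p3 = F & F = F
p1 & p2 = T & F = F
p4 & (p1 & p2) = F & F = F
(p2 & p3) -> (p4 & (p1 & p2)) = F -> F = T
~((p2 & p3) -> (p4 & (p1 & p2))) = ~T = F
(~((p4 | p5) & (p3 -> p1)) -> (p2 & ~(p4 -> p1))) -> ~((p2 & p3) -> (p4 & (p1 & p2))) = F -> F = T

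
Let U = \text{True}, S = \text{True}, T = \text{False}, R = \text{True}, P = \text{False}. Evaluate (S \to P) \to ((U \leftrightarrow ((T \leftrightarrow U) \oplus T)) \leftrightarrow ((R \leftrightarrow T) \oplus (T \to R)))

Substituting U=\text{True}, S=\text{True}, T=\text{False}, R=\text{True}, P=\text{False}:
S \to P = \text{True} \to \text{False} = \text{False}
T \leftrightarrow U = \text{False} \leftrightarrow \text{True} = \text{False}
(T \leftrightarrow U) \oplus T = \text{False} \oplus \text{False} = \text{False}
U \leftrightarrow ((T \leftrightarrow U) \oplus T) = \text{True} \leftrightarrow \text{False} = \text{False}
R \leftrightarrow T = \text{True} \leftrightarrow \text{False} = \text{False}
T \to R = \text{False} \to \text{True} = \text{True}
(R \leftrightarrow T) \oplus (T \to R) = \text{False} \oplus \text{True} = \text{True}
(U \leftrightarrow ((T \leftrightarrow U) \oplus T)) \leftrightarrow ((R \leftrightarrow T) \oplus (T \to R)) = \text{False} \leftrightarrow \text{True} = \text{False}
(S \to P) \to ((U \leftrightarrow ((T \leftrightarrow U) \oplus T)) \leftrightarrow ((R \leftrightarrow T) \oplus (T \to R))) = \text{False} \to \text{False} = \text{True}

\text{True}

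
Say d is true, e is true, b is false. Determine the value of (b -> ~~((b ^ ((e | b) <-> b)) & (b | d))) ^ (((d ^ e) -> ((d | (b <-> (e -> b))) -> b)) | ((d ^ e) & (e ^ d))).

Substituting d=True, e=True, b=False:
e | b = True | False = True
(e | b) <-> b = True <-> False = False
b ^ ((e | b) <-> b) = False ^ False = False
b | d = False | True = True
(b ^ ((e | b) <-> b)) & (b | d) = False & True = False
~((b ^ ((e | b) <-> b)) & (b | d)) = ~False = True
~~((b ^ ((e | b) <-> b)) & (b | d)) = ~True = False
b -> ~~((b ^ ((e | b) <-> b)) & (b | d)) = False -> False = True
d ^ e = True ^ True = False
e -> b = True -> False = False
b <-> (e -> b) = False <-> False = True
d | (b <-> (e -> b)) = True | True = True
(d | (b <-> (e -> b))) -> b = True -> False = False
(d ^ e) -> ((d | (b <-> (e -> b))) -> b) = False -> False = True
d ^ e = True ^ True = False
e ^ d = True ^ True = False
(d ^ e) & (e ^ d) = False & False = False
((d ^ e) -> ((d | (b <-> (e -> b))) -> b)) | ((d ^ e) & (e ^ d)) = True | False = True
(b -> ~~((b ^ ((e | b) <-> b)) & (b | d))) ^ (((d ^ e) -> ((d | (b <-> (e -> b))) -> b)) | ((d ^ e) & (e ^ d))) = True ^ True = False

False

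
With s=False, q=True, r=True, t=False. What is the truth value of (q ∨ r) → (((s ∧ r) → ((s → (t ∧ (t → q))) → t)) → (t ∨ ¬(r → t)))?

True

q ∨ r = True ∨ True = True
s ∧ r = False ∧ True = False
t → q = False → True = True
t ∧ (t → q) = False ∧ True = False
s → (t ∧ (t → q)) = False → False = True
(s → (t ∧ (t → q))) → t = True → False = False
(s ∧ r) → ((s → (t ∧ (t → q))) → t) = False → False = True
r → t = True → False = False
¬(r → t) = ¬False = True
t ∨ ¬(r → t) = False ∨ True = True
((s ∧ r) → ((s → (t ∧ (t → q))) → t)) → (t ∨ ¬(r → t)) = True → True = True
(q ∨ r) → (((s ∧ r) → ((s → (t ∧ (t → q))) → t)) → (t ∨ ¬(r → t))) = True → True = True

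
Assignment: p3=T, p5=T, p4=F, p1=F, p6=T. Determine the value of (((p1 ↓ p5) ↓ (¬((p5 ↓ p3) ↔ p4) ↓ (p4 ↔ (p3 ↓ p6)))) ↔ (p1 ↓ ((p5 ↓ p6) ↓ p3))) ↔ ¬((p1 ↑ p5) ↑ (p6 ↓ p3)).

F

Substituting p3=T, p5=T, p4=F, p1=F, p6=T:
p1 ↓ p5 = F ↓ T = F
p5 ↓ p3 = T ↓ T = F
(p5 ↓ p3) ↔ p4 = F ↔ F = T
¬((p5 ↓ p3) ↔ p4) = ¬T = F
p3 ↓ p6 = T ↓ T = F
p4 ↔ (p3 ↓ p6) = F ↔ F = T
¬((p5 ↓ p3) ↔ p4) ↓ (p4 ↔ (p3 ↓ p6)) = F ↓ T = F
(p1 ↓ p5) ↓ (¬((p5 ↓ p3) ↔ p4) ↓ (p4 ↔ (p3 ↓ p6))) = F ↓ F = T
p5 ↓ p6 = T ↓ T = F
(p5 ↓ p6) ↓ p3 = F ↓ T = F
p1 ↓ ((p5 ↓ p6) ↓ p3) = F ↓ F = T
((p1 ↓ p5) ↓ (¬((p5 ↓ p3) ↔ p4) ↓ (p4 ↔ (p3 ↓ p6)))) ↔ (p1 ↓ ((p5 ↓ p6) ↓ p3)) = T ↔ T = T
p1 ↑ p5 = F ↑ T = T
p6 ↓ p3 = T ↓ T = F
(p1 ↑ p5) ↑ (p6 ↓ p3) = T ↑ F = T
¬((p1 ↑ p5) ↑ (p6 ↓ p3)) = ¬T = F
(((p1 ↓ p5) ↓ (¬((p5 ↓ p3) ↔ p4) ↓ (p4 ↔ (p3 ↓ p6)))) ↔ (p1 ↓ ((p5 ↓ p6) ↓ p3))) ↔ ¬((p1 ↑ p5) ↑ (p6 ↓ p3)) = T ↔ F = F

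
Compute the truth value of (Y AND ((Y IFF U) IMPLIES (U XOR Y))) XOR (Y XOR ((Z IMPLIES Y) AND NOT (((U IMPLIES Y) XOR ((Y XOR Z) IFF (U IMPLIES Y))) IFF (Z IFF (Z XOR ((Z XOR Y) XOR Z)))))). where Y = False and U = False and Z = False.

False

Substituting Y=False, U=False, Z=False:
Y IFF U = False IFF False = True
U XOR Y = False XOR False = False
(Y IFF U) IMPLIES (U XOR Y) = True IMPLIES False = False
Y AND ((Y IFF U) IMPLIES (U XOR Y)) = False AND False = False
Z IMPLIES Y = False IMPLIES False = True
U IMPLIES Y = False IMPLIES False = True
Y XOR Z = False XOR False = False
U IMPLIES Y = False IMPLIES False = True
(Y XOR Z) IFF (U IMPLIES Y) = False IFF True = False
(U IMPLIES Y) XOR ((Y XOR Z) IFF (U IMPLIES Y)) = True XOR False = True
Z XOR Y = False XOR False = False
(Z XOR Y) XOR Z = False XOR False = False
Z XOR ((Z XOR Y) XOR Z) = False XOR False = False
Z IFF (Z XOR ((Z XOR Y) XOR Z)) = False IFF False = True
((U IMPLIES Y) XOR ((Y XOR Z) IFF (U IMPLIES Y))) IFF (Z IFF (Z XOR ((Z XOR Y) XOR Z))) = True IFF True = True
NOT (((U IMPLIES Y) XOR ((Y XOR Z) IFF (U IMPLIES Y))) IFF (Z IFF (Z XOR ((Z XOR Y) XOR Z)))) = NOT True = False
(Z IMPLIES Y) AND NOT (((U IMPLIES Y) XOR ((Y XOR Z) IFF (U IMPLIES Y))) IFF (Z IFF (Z XOR ((Z XOR Y) XOR Z)))) = True AND False = False
Y XOR ((Z IMPLIES Y) AND NOT (((U IMPLIES Y) XOR ((Y XOR Z) IFF (U IMPLIES Y))) IFF (Z IFF (Z XOR ((Z XOR Y) XOR Z))))) = False XOR False = False
(Y AND ((Y IFF U) IMPLIES (U XOR Y))) XOR (Y XOR ((Z IMPLIES Y) AND NOT (((U IMPLIES Y) XOR ((Y XOR Z) IFF (U IMPLIES Y))) IFF (Z IFF (Z XOR ((Z XOR Y) XOR Z)))))) = False XOR False = False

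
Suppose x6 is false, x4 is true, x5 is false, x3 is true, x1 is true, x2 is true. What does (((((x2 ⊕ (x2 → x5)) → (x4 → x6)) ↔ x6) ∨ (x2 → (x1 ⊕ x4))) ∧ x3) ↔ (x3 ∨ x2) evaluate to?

True

Substituting x6=False, x4=True, x5=False, x3=True, x1=True, x2=True:
x2 → x5 = True → False = False
x2 ⊕ (x2 → x5) = True ⊕ False = True
x4 → x6 = True → False = False
(x2 ⊕ (x2 → x5)) → (x4 → x6) = True → False = False
((x2 ⊕ (x2 → x5)) → (x4 → x6)) ↔ x6 = False ↔ False = True
x1 ⊕ x4 = True ⊕ True = False
x2 → (x1 ⊕ x4) = True → False = False
(((x2 ⊕ (x2 → x5)) → (x4 → x6)) ↔ x6) ∨ (x2 → (x1 ⊕ x4)) = True ∨ False = True
((((x2 ⊕ (x2 → x5)) → (x4 → x6)) ↔ x6) ∨ (x2 → (x1 ⊕ x4))) ∧ x3 = True ∧ True = True
x3 ∨ x2 = True ∨ True = True
(((((x2 ⊕ (x2 → x5)) → (x4 → x6)) ↔ x6) ∨ (x2 → (x1 ⊕ x4))) ∧ x3) ↔ (x3 ∨ x2) = True ↔ True = True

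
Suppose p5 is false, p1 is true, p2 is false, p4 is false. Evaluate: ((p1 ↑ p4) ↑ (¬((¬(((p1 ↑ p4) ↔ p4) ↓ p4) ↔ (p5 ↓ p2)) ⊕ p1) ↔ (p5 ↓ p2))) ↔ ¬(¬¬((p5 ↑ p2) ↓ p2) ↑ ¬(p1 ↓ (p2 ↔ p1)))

Substituting p5=False, p1=True, p2=False, p4=False:
p1 ↑ p4 = True ↑ False = True
p1 ↑ p4 = True ↑ False = True
(p1 ↑ p4) ↔ p4 = True ↔ False = False
((p1 ↑ p4) ↔ p4) ↓ p4 = False ↓ False = True
¬(((p1 ↑ p4) ↔ p4) ↓ p4) = ¬True = False
p5 ↓ p2 = False ↓ False = True
¬(((p1 ↑ p4) ↔ p4) ↓ p4) ↔ (p5 ↓ p2) = False ↔ True = False
(¬(((p1 ↑ p4) ↔ p4) ↓ p4) ↔ (p5 ↓ p2)) ⊕ p1 = False ⊕ True = True
¬((¬(((p1 ↑ p4) ↔ p4) ↓ p4) ↔ (p5 ↓ p2)) ⊕ p1) = ¬True = False
p5 ↓ p2 = False ↓ False = True
¬((¬(((p1 ↑ p4) ↔ p4) ↓ p4) ↔ (p5 ↓ p2)) ⊕ p1) ↔ (p5 ↓ p2) = False ↔ True = False
(p1 ↑ p4) ↑ (¬((¬(((p1 ↑ p4) ↔ p4) ↓ p4) ↔ (p5 ↓ p2)) ⊕ p1) ↔ (p5 ↓ p2)) = True ↑ False = True
p5 ↑ p2 = False ↑ False = True
(p5 ↑ p2) ↓ p2 = True ↓ False = False
¬((p5 ↑ p2) ↓ p2) = ¬False = True
¬¬((p5 ↑ p2) ↓ p2) = ¬True = False
p2 ↔ p1 = False ↔ True = False
p1 ↓ (p2 ↔ p1) = True ↓ False = False
¬(p1 ↓ (p2 ↔ p1)) = ¬False = True
¬¬((p5 ↑ p2) ↓ p2) ↑ ¬(p1 ↓ (p2 ↔ p1)) = False ↑ True = True
¬(¬¬((p5 ↑ p2) ↓ p2) ↑ ¬(p1 ↓ (p2 ↔ p1))) = ¬True = False
((p1 ↑ p4) ↑ (¬((¬(((p1 ↑ p4) ↔ p4) ↓ p4) ↔ (p5 ↓ p2)) ⊕ p1) ↔ (p5 ↓ p2))) ↔ ¬(¬¬((p5 ↑ p2) ↓ p2) ↑ ¬(p1 ↓ (p2 ↔ p1))) = True ↔ False = False

False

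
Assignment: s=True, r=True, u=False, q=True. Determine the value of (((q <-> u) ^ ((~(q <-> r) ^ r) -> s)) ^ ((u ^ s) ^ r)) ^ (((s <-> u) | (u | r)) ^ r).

True

q <-> u = True <-> False = False
q <-> r = True <-> True = True
~(q <-> r) = ~True = False
~(q <-> r) ^ r = False ^ True = True
(~(q <-> r) ^ r) -> s = True -> True = True
(q <-> u) ^ ((~(q <-> r) ^ r) -> s) = False ^ True = True
u ^ s = False ^ True = True
(u ^ s) ^ r = True ^ True = False
((q <-> u) ^ ((~(q <-> r) ^ r) -> s)) ^ ((u ^ s) ^ r) = True ^ False = True
s <-> u = True <-> False = False
u | r = False | True = True
(s <-> u) | (u | r) = False | True = True
((s <-> u) | (u | r)) ^ r = True ^ True = False
(((q <-> u) ^ ((~(q <-> r) ^ r) -> s)) ^ ((u ^ s) ^ r)) ^ (((s <-> u) | (u | r)) ^ r) = True ^ False = True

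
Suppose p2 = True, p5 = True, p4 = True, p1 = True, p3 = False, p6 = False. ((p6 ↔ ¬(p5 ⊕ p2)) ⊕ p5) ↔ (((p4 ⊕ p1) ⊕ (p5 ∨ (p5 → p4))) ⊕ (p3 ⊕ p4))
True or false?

Substituting p2=True, p5=True, p4=True, p1=True, p3=False, p6=False:
p5 ⊕ p2 = True ⊕ True = False
¬(p5 ⊕ p2) = ¬False = True
p6 ↔ ¬(p5 ⊕ p2) = False ↔ True = False
(p6 ↔ ¬(p5 ⊕ p2)) ⊕ p5 = False ⊕ True = True
p4 ⊕ p1 = True ⊕ True = False
p5 → p4 = True → True = True
p5 ∨ (p5 → p4) = True ∨ True = True
(p4 ⊕ p1) ⊕ (p5 ∨ (p5 → p4)) = False ⊕ True = True
p3 ⊕ p4 = False ⊕ True = True
((p4 ⊕ p1) ⊕ (p5 ∨ (p5 → p4))) ⊕ (p3 ⊕ p4) = True ⊕ True = False
((p6 ↔ ¬(p5 ⊕ p2)) ⊕ p5) ↔ (((p4 ⊕ p1) ⊕ (p5 ∨ (p5 → p4))) ⊕ (p3 ⊕ p4)) = True ↔ False = False

False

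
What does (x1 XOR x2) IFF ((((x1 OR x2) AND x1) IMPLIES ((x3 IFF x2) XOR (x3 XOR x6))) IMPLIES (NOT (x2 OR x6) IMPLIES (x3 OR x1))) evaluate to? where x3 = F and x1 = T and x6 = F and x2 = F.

T

Substituting x3=F, x1=T, x6=F, x2=F:
x1 XOR x2 = T XOR F = T
x1 OR x2 = T OR F = T
(x1 OR x2) AND x1 = T AND T = T
x3 IFF x2 = F IFF F = T
x3 XOR x6 = F XOR F = F
(x3 IFF x2) XOR (x3 XOR x6) = T XOR F = T
((x1 OR x2) AND x1) IMPLIES ((x3 IFF x2) XOR (x3 XOR x6)) = T IMPLIES T = T
x2 OR x6 = F OR F = F
NOT (x2 OR x6) = NOT F = T
x3 OR x1 = F OR T = T
NOT (x2 OR x6) IMPLIES (x3 OR x1) = T IMPLIES T = T
(((x1 OR x2) AND x1) IMPLIES ((x3 IFF x2) XOR (x3 XOR x6))) IMPLIES (NOT (x2 OR x6) IMPLIES (x3 OR x1)) = T IMPLIES T = T
(x1 XOR x2) IFF ((((x1 OR x2) AND x1) IMPLIES ((x3 IFF x2) XOR (x3 XOR x6))) IMPLIES (NOT (x2 OR x6) IMPLIES (x3 OR x1))) = T IFF T = T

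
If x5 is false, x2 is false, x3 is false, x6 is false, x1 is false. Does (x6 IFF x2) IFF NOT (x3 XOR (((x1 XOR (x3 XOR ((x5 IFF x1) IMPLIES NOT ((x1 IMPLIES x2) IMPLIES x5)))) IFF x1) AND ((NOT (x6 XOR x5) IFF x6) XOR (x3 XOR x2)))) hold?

Substituting x5=F, x2=F, x3=F, x6=F, x1=F:
x6 IFF x2 = F IFF F = T
x5 IFF x1 = F IFF F = T
x1 IMPLIES x2 = F IMPLIES F = T
(x1 IMPLIES x2) IMPLIES x5 = T IMPLIES F = F
NOT ((x1 IMPLIES x2) IMPLIES x5) = NOT F = T
(x5 IFF x1) IMPLIES NOT ((x1 IMPLIES x2) IMPLIES x5) = T IMPLIES T = T
x3 XOR ((x5 IFF x1) IMPLIES NOT ((x1 IMPLIES x2) IMPLIES x5)) = F XOR T = T
x1 XOR (x3 XOR ((x5 IFF x1) IMPLIES NOT ((x1 IMPLIES x2) IMPLIES x5))) = F XOR T = T
(x1 XOR (x3 XOR ((x5 IFF x1) IMPLIES NOT ((x1 IMPLIES x2) IMPLIES x5)))) IFF x1 = T IFF F = F
x6 XOR x5 = F XOR F = F
NOT (x6 XOR x5) = NOT F = T
NOT (x6 XOR x5) IFF x6 = T IFF F = F
x3 XOR x2 = F XOR F = F
(NOT (x6 XOR x5) IFF x6) XOR (x3 XOR x2) = F XOR F = F
((x1 XOR (x3 XOR ((x5 IFF x1) IMPLIES NOT ((x1 IMPLIES x2) IMPLIES x5)))) IFF x1) AND ((NOT (x6 XOR x5) IFF x6) XOR (x3 XOR x2)) = F AND F = F
x3 XOR (((x1 XOR (x3 XOR ((x5 IFF x1) IMPLIES NOT ((x1 IMPLIES x2) IMPLIES x5)))) IFF x1) AND ((NOT (x6 XOR x5) IFF x6) XOR (x3 XOR x2))) = F XOR F = F
NOT (x3 XOR (((x1 XOR (x3 XOR ((x5 IFF x1) IMPLIES NOT ((x1 IMPLIES x2) IMPLIES x5)))) IFF x1) AND ((NOT (x6 XOR x5) IFF x6) XOR (x3 XOR x2)))) = NOT F = T
(x6 IFF x2) IFF NOT (x3 XOR (((x1 XOR (x3 XOR ((x5 IFF x1) IMPLIES NOT ((x1 IMPLIES x2) IMPLIES x5)))) IFF x1) AND ((NOT (x6 XOR x5) IFF x6) XOR (x3 XOR x2)))) = T IFF T = T

T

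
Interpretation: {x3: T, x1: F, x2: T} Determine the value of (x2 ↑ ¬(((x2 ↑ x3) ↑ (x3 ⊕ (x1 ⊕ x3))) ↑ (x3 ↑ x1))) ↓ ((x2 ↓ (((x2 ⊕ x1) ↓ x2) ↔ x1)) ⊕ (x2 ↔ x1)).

T

x2 ↑ x3 = T ↑ T = F
x1 ⊕ x3 = F ⊕ T = T
x3 ⊕ (x1 ⊕ x3) = T ⊕ T = F
(x2 ↑ x3) ↑ (x3 ⊕ (x1 ⊕ x3)) = F ↑ F = T
x3 ↑ x1 = T ↑ F = T
((x2 ↑ x3) ↑ (x3 ⊕ (x1 ⊕ x3))) ↑ (x3 ↑ x1) = T ↑ T = F
¬(((x2 ↑ x3) ↑ (x3 ⊕ (x1 ⊕ x3))) ↑ (x3 ↑ x1)) = ¬F = T
x2 ↑ ¬(((x2 ↑ x3) ↑ (x3 ⊕ (x1 ⊕ x3))) ↑ (x3 ↑ x1)) = T ↑ T = F
x2 ⊕ x1 = T ⊕ F = T
(x2 ⊕ x1) ↓ x2 = T ↓ T = F
((x2 ⊕ x1) ↓ x2) ↔ x1 = F ↔ F = T
x2 ↓ (((x2 ⊕ x1) ↓ x2) ↔ x1) = T ↓ T = F
x2 ↔ x1 = T ↔ F = F
(x2 ↓ (((x2 ⊕ x1) ↓ x2) ↔ x1)) ⊕ (x2 ↔ x1) = F ⊕ F = F
(x2 ↑ ¬(((x2 ↑ x3) ↑ (x3 ⊕ (x1 ⊕ x3))) ↑ (x3 ↑ x1))) ↓ ((x2 ↓ (((x2 ⊕ x1) ↓ x2) ↔ x1)) ⊕ (x2 ↔ x1)) = F ↓ F = T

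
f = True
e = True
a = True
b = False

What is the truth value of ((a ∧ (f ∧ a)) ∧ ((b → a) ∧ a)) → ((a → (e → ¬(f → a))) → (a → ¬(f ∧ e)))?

f ∧ a = True ∧ True = True
a ∧ (f ∧ a) = True ∧ True = True
b → a = False → True = True
(b → a) ∧ a = True ∧ True = True
(a ∧ (f ∧ a)) ∧ ((b → a) ∧ a) = True ∧ True = True
f → a = True → True = True
¬(f → a) = ¬True = False
e → ¬(f → a) = True → False = False
a → (e → ¬(f → a)) = True → False = False
f ∧ e = True ∧ True = True
¬(f ∧ e) = ¬True = False
a → ¬(f ∧ e) = True → False = False
(a → (e → ¬(f → a))) → (a → ¬(f ∧ e)) = False → False = True
((a ∧ (f ∧ a)) ∧ ((b → a) ∧ a)) → ((a → (e → ¬(f → a))) → (a → ¬(f ∧ e))) = True → True = True

True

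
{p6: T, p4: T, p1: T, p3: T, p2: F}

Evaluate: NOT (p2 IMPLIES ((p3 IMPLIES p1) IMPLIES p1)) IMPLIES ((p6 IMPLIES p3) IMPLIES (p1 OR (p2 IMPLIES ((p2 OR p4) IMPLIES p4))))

T

p3 IMPLIES p1 = T IMPLIES T = T
(p3 IMPLIES p1) IMPLIES p1 = T IMPLIES T = T
p2 IMPLIES ((p3 IMPLIES p1) IMPLIES p1) = F IMPLIES T = T
NOT (p2 IMPLIES ((p3 IMPLIES p1) IMPLIES p1)) = NOT T = F
p6 IMPLIES p3 = T IMPLIES T = T
p2 OR p4 = F OR T = T
(p2 OR p4) IMPLIES p4 = T IMPLIES T = T
p2 IMPLIES ((p2 OR p4) IMPLIES p4) = F IMPLIES T = T
p1 OR (p2 IMPLIES ((p2 OR p4) IMPLIES p4)) = T OR T = T
(p6 IMPLIES p3) IMPLIES (p1 OR (p2 IMPLIES ((p2 OR p4) IMPLIES p4))) = T IMPLIES T = T
NOT (p2 IMPLIES ((p3 IMPLIES p1) IMPLIES p1)) IMPLIES ((p6 IMPLIES p3) IMPLIES (p1 OR (p2 IMPLIES ((p2 OR p4) IMPLIES p4)))) = F IMPLIES T = T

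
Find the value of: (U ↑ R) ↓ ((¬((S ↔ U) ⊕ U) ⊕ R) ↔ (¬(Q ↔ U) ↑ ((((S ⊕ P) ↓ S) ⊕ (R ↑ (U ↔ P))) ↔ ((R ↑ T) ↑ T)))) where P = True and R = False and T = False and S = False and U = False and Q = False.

False

U ↑ R = False ↑ False = True
S ↔ U = False ↔ False = True
(S ↔ U) ⊕ U = True ⊕ False = True
¬((S ↔ U) ⊕ U) = ¬True = False
¬((S ↔ U) ⊕ U) ⊕ R = False ⊕ False = False
Q ↔ U = False ↔ False = True
¬(Q ↔ U) = ¬True = False
S ⊕ P = False ⊕ True = True
(S ⊕ P) ↓ S = True ↓ False = False
U ↔ P = False ↔ True = False
R ↑ (U ↔ P) = False ↑ False = True
((S ⊕ P) ↓ S) ⊕ (R ↑ (U ↔ P)) = False ⊕ True = True
R ↑ T = False ↑ False = True
(R ↑ T) ↑ T = True ↑ False = True
(((S ⊕ P) ↓ S) ⊕ (R ↑ (U ↔ P))) ↔ ((R ↑ T) ↑ T) = True ↔ True = True
¬(Q ↔ U) ↑ ((((S ⊕ P) ↓ S) ⊕ (R ↑ (U ↔ P))) ↔ ((R ↑ T) ↑ T)) = False ↑ True = True
(¬((S ↔ U) ⊕ U) ⊕ R) ↔ (¬(Q ↔ U) ↑ ((((S ⊕ P) ↓ S) ⊕ (R ↑ (U ↔ P))) ↔ ((R ↑ T) ↑ T))) = False ↔ True = False
(U ↑ R) ↓ ((¬((S ↔ U) ⊕ U) ⊕ R) ↔ (¬(Q ↔ U) ↑ ((((S ⊕ P) ↓ S) ⊕ (R ↑ (U ↔ P))) ↔ ((R ↑ T) ↑ T)))) = True ↓ False = False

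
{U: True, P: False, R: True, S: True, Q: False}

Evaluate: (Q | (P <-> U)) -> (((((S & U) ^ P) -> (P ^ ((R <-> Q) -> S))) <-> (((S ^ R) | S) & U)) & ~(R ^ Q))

P <-> U = False <-> True = False
Q | (P <-> U) = False | False = False
S & U = True & True = True
(S & U) ^ P = True ^ False = True
R <-> Q = True <-> False = False
(R <-> Q) -> S = False -> True = True
P ^ ((R <-> Q) -> S) = False ^ True = True
((S & U) ^ P) -> (P ^ ((R <-> Q) -> S)) = True -> True = True
S ^ R = True ^ True = False
(S ^ R) | S = False | True = True
((S ^ R) | S) & U = True & True = True
(((S & U) ^ P) -> (P ^ ((R <-> Q) -> S))) <-> (((S ^ R) | S) & U) = True <-> True = True
R ^ Q = True ^ False = True
~(R ^ Q) = ~True = False
((((S & U) ^ P) -> (P ^ ((R <-> Q) -> S))) <-> (((S ^ R) | S) & U)) & ~(R ^ Q) = True & False = False
(Q | (P <-> U)) -> (((((S & U) ^ P) -> (P ^ ((R <-> Q) -> S))) <-> (((S ^ R) | S) & U)) & ~(R ^ Q)) = False -> False = True

True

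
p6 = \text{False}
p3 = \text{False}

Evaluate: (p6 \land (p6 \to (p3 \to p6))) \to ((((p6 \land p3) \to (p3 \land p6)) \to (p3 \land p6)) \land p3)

p3 \to p6 = \text{False} \to \text{False} = \text{True}
p6 \to (p3 \to p6) = \text{False} \to \text{True} = \text{True}
p6 \land (p6 \to (p3 \to p6)) = \text{False} \land \text{True} = \text{False}
p6 \land p3 = \text{False} \land \text{False} = \text{False}
p3 \land p6 = \text{False} \land \text{False} = \text{False}
(p6 \land p3) \to (p3 \land p6) = \text{False} \to \text{False} = \text{True}
p3 \land p6 = \text{False} \land \text{False} = \text{False}
((p6 \land p3) \to (p3 \land p6)) \to (p3 \land p6) = \text{True} \to \text{False} = \text{False}
(((p6 \land p3) \to (p3 \land p6)) \to (p3 \land p6)) \land p3 = \text{False} \land \text{False} = \text{False}
(p6 \land (p6 \to (p3 \to p6))) \to ((((p6 \land p3) \to (p3 \land p6)) \to (p3 \land p6)) \land p3) = \text{False} \to \text{False} = \text{True}

\text{True}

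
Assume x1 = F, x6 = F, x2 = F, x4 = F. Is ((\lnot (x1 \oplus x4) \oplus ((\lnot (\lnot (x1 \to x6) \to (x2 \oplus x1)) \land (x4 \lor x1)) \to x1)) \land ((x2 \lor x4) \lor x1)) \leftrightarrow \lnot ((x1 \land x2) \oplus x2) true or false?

x1 \oplus x4 = F \oplus F = F
\lnot (x1 \oplus x4) = \lnot F = T
x1 \to x6 = F \to F = T
\lnot (x1 \to x6) = \lnot T = F
x2 \oplus x1 = F \oplus F = F
\lnot (x1 \to x6) \to (x2 \oplus x1) = F \to F = T
\lnot (\lnot (x1 \to x6) \to (x2 \oplus x1)) = \lnot T = F
x4 \lor x1 = F \lor F = F
\lnot (\lnot (x1 \to x6) \to (x2 \oplus x1)) \land (x4 \lor x1) = F \land F = F
(\lnot (\lnot (x1 \to x6) \to (x2 \oplus x1)) \land (x4 \lor x1)) \to x1 = F \to F = T
\lnot (x1 \oplus x4) \oplus ((\lnot (\lnot (x1 \to x6) \to (x2 \oplus x1)) \land (x4 \lor x1)) \to x1) = T \oplus T = F
x2 \lor x4 = F \lor F = F
(x2 \lor x4) \lor x1 = F \lor F = F
(\lnot (x1 \oplus x4) \oplus ((\lnot (\lnot (x1 \to x6) \to (x2 \oplus x1)) \land (x4 \lor x1)) \to x1)) \land ((x2 \lor x4) \lor x1) = F \land F = F
x1 \land x2 = F \land F = F
(x1 \land x2) \oplus x2 = F \oplus F = F
\lnot ((x1 \land x2) \oplus x2) = \lnot F = T
((\lnot (x1 \oplus x4) \oplus ((\lnot (\lnot (x1 \to x6) \to (x2 \oplus x1)) \land (x4 \lor x1)) \to x1)) \land ((x2 \lor x4) \lor x1)) \leftrightarrow \lnot ((x1 \land x2) \oplus x2) = F \leftrightarrow T = F

F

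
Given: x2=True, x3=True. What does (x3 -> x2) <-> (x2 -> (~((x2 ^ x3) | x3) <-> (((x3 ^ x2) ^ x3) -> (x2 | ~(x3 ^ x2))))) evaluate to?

x3 -> x2 = True -> True = True
x2 ^ x3 = True ^ True = False
(x2 ^ x3) | x3 = False | True = True
~((x2 ^ x3) | x3) = ~True = False
x3 ^ x2 = True ^ True = False
(x3 ^ x2) ^ x3 = False ^ True = True
x3 ^ x2 = True ^ True = False
~(x3 ^ x2) = ~False = True
x2 | ~(x3 ^ x2) = True | True = True
((x3 ^ x2) ^ x3) -> (x2 | ~(x3 ^ x2)) = True -> True = True
~((x2 ^ x3) | x3) <-> (((x3 ^ x2) ^ x3) -> (x2 | ~(x3 ^ x2))) = False <-> True = False
x2 -> (~((x2 ^ x3) | x3) <-> (((x3 ^ x2) ^ x3) -> (x2 | ~(x3 ^ x2)))) = True -> False = False
(x3 -> x2) <-> (x2 -> (~((x2 ^ x3) | x3) <-> (((x3 ^ x2) ^ x3) -> (x2 | ~(x3 ^ x2))))) = True <-> False = False

False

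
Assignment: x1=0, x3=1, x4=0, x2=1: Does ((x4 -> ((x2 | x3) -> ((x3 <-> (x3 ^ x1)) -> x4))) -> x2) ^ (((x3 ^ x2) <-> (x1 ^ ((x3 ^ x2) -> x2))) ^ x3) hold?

x2 | x3 = 1 | 1 = 1
x3 ^ x1 = 1 ^ 0 = 1
x3 <-> (x3 ^ x1) = 1 <-> 1 = 1
(x3 <-> (x3 ^ x1)) -> x4 = 1 -> 0 = 0
(x2 | x3) -> ((x3 <-> (x3 ^ x1)) -> x4) = 1 -> 0 = 0
x4 -> ((x2 | x3) -> ((x3 <-> (x3 ^ x1)) -> x4)) = 0 -> 0 = 1
(x4 -> ((x2 | x3) -> ((x3 <-> (x3 ^ x1)) -> x4))) -> x2 = 1 -> 1 = 1
x3 ^ x2 = 1 ^ 1 = 0
x3 ^ x2 = 1 ^ 1 = 0
(x3 ^ x2) -> x2 = 0 -> 1 = 1
x1 ^ ((x3 ^ x2) -> x2) = 0 ^ 1 = 1
(x3 ^ x2) <-> (x1 ^ ((x3 ^ x2) -> x2)) = 0 <-> 1 = 0
((x3 ^ x2) <-> (x1 ^ ((x3 ^ x2) -> x2))) ^ x3 = 0 ^ 1 = 1
((x4 -> ((x2 | x3) -> ((x3 <-> (x3 ^ x1)) -> x4))) -> x2) ^ (((x3 ^ x2) <-> (x1 ^ ((x3 ^ x2) -> x2))) ^ x3) = 1 ^ 1 = 0

0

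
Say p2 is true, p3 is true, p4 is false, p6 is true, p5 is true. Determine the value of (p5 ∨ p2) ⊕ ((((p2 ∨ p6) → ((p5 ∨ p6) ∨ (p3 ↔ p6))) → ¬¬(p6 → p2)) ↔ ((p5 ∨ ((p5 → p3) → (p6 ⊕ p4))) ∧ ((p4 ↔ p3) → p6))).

False

Substituting p2=True, p3=True, p4=False, p6=True, p5=True:
p5 ∨ p2 = True ∨ True = True
p2 ∨ p6 = True ∨ True = True
p5 ∨ p6 = True ∨ True = True
p3 ↔ p6 = True ↔ True = True
(p5 ∨ p6) ∨ (p3 ↔ p6) = True ∨ True = True
(p2 ∨ p6) → ((p5 ∨ p6) ∨ (p3 ↔ p6)) = True → True = True
p6 → p2 = True → True = True
¬(p6 → p2) = ¬True = False
¬¬(p6 → p2) = ¬False = True
((p2 ∨ p6) → ((p5 ∨ p6) ∨ (p3 ↔ p6))) → ¬¬(p6 → p2) = True → True = True
p5 → p3 = True → True = True
p6 ⊕ p4 = True ⊕ False = True
(p5 → p3) → (p6 ⊕ p4) = True → True = True
p5 ∨ ((p5 → p3) → (p6 ⊕ p4)) = True ∨ True = True
p4 ↔ p3 = False ↔ True = False
(p4 ↔ p3) → p6 = False → True = True
(p5 ∨ ((p5 → p3) → (p6 ⊕ p4))) ∧ ((p4 ↔ p3) → p6) = True ∧ True = True
(((p2 ∨ p6) → ((p5 ∨ p6) ∨ (p3 ↔ p6))) → ¬¬(p6 → p2)) ↔ ((p5 ∨ ((p5 → p3) → (p6 ⊕ p4))) ∧ ((p4 ↔ p3) → p6)) = True ↔ True = True
(p5 ∨ p2) ⊕ ((((p2 ∨ p6) → ((p5 ∨ p6) ∨ (p3 ↔ p6))) → ¬¬(p6 → p2)) ↔ ((p5 ∨ ((p5 → p3) → (p6 ⊕ p4))) ∧ ((p4 ↔ p3) → p6))) = True ⊕ True = False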